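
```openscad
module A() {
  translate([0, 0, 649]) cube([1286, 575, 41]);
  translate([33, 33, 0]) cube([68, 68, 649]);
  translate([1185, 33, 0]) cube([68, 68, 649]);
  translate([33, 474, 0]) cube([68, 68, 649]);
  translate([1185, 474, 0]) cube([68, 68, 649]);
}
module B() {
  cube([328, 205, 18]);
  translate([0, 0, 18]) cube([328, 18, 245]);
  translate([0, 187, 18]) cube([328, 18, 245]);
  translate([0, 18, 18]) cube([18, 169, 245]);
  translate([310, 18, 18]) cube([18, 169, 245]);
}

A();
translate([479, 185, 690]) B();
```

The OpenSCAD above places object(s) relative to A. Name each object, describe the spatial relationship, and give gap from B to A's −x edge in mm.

A is a table. B is an open box. The open box is on top of the table, centred. The gap from the open box to the table's −x edge is 479 mm.

The open box's min-x is at 479; the table's min-x is 0; gap = 479 mm.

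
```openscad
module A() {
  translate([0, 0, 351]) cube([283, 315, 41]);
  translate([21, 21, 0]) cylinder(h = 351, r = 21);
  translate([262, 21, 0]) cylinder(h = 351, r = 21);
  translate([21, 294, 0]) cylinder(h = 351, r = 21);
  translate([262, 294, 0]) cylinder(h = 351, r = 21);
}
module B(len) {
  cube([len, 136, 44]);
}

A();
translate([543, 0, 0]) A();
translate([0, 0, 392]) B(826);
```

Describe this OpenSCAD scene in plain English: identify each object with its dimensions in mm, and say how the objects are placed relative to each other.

A is a simple wooden stool: a rectangular seat 283 mm (x) by 315 mm (y), 41 mm thick, top face at z = 392 mm, on four round legs, each 42 mm in diameter. The legs rest on z = 0, each leg's axis is inset half a diameter from the nearest pair of seat edges (so the leg's bounding box is flush with the corner).

B is a rectangular beam 826 mm long (x), 136 mm deep (y), 44 mm thick (z).

The beam spans the tops of two stools placed 260 mm apart, resting at z = 392 mm.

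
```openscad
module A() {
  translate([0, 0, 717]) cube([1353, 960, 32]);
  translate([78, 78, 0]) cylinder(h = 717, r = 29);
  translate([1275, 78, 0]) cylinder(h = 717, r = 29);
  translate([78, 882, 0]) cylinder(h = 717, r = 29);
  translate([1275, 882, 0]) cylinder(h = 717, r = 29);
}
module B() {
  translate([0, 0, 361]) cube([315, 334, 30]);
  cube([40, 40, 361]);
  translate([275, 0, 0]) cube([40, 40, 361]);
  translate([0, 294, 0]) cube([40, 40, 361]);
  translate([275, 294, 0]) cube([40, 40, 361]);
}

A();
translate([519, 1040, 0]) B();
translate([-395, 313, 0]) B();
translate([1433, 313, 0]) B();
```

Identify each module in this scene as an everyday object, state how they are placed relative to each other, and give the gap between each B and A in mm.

Each stool's nearest face is 80 mm from the table's bounding box.

A is a table. B is a stool. Three stools sit around the table at the +y, −x, +x sides. The gap between each stool and the table is 80 mm.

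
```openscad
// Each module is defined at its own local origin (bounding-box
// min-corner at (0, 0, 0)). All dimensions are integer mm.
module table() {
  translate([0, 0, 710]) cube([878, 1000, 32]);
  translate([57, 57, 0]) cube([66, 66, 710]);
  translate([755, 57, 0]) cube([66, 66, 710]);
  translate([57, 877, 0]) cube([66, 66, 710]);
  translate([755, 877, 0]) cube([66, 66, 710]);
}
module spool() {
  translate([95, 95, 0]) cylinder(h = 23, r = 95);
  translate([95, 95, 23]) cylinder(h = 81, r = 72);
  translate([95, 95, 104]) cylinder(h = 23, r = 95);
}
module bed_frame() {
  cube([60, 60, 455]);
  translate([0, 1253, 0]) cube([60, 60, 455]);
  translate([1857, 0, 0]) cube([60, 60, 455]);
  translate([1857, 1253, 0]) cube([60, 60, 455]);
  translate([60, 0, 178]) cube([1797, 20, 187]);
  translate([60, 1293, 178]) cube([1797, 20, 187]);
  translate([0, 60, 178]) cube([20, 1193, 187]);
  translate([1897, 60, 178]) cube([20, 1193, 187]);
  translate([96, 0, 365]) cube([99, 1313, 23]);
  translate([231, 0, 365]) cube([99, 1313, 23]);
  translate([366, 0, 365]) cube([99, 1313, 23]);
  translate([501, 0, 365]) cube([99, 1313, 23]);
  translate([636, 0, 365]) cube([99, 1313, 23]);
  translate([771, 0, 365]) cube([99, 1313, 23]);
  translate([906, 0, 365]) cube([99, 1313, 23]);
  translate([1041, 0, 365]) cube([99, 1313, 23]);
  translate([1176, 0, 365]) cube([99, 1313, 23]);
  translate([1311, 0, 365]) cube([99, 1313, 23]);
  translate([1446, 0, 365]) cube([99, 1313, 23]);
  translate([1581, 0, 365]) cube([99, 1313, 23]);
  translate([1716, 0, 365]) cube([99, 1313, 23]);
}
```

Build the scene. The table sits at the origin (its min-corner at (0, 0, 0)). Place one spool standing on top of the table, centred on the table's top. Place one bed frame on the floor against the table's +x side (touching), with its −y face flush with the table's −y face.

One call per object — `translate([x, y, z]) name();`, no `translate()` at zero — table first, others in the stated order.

table();
translate([344, 405, 742]) spool();
translate([878, 0, 0]) bed_frame();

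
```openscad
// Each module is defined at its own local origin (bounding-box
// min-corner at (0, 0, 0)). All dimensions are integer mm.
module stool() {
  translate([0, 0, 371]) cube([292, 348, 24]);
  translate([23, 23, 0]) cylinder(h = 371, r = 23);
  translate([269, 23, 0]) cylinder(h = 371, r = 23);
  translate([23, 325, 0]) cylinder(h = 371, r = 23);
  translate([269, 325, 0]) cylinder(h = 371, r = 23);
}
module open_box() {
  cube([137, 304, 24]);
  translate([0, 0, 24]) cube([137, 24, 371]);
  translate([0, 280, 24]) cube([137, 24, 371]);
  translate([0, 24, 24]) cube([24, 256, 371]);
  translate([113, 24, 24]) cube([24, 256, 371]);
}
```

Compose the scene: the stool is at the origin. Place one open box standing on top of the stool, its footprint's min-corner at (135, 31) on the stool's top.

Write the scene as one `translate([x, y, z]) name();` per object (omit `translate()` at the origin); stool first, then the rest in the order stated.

stool();
translate([135, 31, 395]) open_box();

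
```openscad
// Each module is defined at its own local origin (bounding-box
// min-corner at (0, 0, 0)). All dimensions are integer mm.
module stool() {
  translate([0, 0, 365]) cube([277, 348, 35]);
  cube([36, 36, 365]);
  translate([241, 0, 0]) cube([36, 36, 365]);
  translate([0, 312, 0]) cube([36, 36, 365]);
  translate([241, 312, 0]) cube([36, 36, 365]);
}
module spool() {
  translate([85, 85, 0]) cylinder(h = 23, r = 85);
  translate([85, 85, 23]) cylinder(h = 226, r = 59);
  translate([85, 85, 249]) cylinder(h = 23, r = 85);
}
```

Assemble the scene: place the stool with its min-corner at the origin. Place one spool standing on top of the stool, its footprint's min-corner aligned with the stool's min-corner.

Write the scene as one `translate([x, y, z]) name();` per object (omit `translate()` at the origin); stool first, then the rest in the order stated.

stool();
translate([0, 0, 400]) spool();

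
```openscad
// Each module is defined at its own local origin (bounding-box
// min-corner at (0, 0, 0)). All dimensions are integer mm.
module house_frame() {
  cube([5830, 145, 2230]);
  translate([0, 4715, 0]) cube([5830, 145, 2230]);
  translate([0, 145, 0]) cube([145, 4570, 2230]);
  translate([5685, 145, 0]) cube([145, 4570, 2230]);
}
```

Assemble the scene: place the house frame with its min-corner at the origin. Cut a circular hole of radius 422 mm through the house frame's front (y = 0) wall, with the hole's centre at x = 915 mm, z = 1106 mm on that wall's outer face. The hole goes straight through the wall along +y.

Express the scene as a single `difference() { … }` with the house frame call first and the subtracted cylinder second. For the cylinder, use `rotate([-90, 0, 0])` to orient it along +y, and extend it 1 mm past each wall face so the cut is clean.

difference() {
  house_frame();
  translate([915, -1, 1106]) rotate([-90, 0, 0]) cylinder(h = 147, r = 422);
}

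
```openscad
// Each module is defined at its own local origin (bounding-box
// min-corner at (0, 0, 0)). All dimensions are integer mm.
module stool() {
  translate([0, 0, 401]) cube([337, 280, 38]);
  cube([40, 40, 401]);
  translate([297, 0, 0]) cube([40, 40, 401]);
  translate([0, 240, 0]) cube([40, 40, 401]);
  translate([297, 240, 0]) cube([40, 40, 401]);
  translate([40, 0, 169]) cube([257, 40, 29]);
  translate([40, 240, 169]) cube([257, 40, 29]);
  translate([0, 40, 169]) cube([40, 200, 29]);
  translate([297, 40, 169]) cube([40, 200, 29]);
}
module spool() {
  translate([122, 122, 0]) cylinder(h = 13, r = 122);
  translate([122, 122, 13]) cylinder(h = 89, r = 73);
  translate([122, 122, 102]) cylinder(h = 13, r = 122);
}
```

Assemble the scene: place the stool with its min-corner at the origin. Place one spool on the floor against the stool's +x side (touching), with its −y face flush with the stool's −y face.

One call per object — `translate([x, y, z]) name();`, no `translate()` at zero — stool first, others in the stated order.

stool();
translate([337, 0, 0]) spool();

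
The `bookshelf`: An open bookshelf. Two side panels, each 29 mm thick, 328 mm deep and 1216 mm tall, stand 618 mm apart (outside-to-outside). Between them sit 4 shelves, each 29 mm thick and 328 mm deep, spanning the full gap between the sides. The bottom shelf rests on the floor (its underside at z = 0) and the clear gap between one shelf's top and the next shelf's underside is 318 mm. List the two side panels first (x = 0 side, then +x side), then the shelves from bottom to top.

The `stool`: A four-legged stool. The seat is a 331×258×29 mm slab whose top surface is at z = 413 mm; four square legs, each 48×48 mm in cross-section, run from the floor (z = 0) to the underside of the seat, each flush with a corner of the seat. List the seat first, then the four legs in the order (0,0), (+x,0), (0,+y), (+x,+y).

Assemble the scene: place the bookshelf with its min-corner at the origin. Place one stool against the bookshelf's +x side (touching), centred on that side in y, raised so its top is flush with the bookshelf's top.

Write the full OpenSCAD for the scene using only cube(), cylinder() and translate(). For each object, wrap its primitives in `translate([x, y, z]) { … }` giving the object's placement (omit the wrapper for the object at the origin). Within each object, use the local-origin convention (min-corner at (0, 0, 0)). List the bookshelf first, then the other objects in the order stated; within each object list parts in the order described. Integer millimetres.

cube([29, 328, 1216]);
translate([589, 0, 0]) cube([29, 328, 1216]);
translate([29, 0, 0]) cube([560, 328, 29]);
translate([29, 0, 347]) cube([560, 328, 29]);
translate([29, 0, 694]) cube([560, 328, 29]);
translate([29, 0, 1041]) cube([560, 328, 29]);
translate([618, 35, 803]) {
  translate([0, 0, 384]) cube([331, 258, 29]);
  cube([48, 48, 384]);
  translate([283, 0, 0]) cube([48, 48, 384]);
  translate([0, 210, 0]) cube([48, 48, 384]);
  translate([283, 210, 0]) cube([48, 48, 384]);
}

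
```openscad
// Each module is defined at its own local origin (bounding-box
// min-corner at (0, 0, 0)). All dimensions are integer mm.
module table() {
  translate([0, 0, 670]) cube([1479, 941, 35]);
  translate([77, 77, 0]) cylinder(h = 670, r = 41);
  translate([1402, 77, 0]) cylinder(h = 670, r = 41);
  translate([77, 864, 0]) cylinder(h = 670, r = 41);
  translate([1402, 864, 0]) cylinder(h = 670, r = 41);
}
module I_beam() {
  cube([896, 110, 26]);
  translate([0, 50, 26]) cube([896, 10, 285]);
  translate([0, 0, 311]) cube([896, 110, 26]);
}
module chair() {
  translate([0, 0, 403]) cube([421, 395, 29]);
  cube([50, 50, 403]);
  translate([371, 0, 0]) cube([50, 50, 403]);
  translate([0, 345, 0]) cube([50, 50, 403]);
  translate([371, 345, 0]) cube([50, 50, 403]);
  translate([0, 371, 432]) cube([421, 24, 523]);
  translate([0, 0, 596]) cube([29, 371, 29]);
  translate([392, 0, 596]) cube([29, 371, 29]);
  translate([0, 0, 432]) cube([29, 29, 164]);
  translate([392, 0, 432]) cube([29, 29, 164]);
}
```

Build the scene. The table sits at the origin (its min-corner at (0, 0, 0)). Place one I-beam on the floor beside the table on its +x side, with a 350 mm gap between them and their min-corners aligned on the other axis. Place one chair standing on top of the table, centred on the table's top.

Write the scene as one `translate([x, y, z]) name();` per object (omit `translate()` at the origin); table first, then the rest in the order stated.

table();
translate([1829, 0, 0]) I_beam();
translate([529, 273, 705]) chair();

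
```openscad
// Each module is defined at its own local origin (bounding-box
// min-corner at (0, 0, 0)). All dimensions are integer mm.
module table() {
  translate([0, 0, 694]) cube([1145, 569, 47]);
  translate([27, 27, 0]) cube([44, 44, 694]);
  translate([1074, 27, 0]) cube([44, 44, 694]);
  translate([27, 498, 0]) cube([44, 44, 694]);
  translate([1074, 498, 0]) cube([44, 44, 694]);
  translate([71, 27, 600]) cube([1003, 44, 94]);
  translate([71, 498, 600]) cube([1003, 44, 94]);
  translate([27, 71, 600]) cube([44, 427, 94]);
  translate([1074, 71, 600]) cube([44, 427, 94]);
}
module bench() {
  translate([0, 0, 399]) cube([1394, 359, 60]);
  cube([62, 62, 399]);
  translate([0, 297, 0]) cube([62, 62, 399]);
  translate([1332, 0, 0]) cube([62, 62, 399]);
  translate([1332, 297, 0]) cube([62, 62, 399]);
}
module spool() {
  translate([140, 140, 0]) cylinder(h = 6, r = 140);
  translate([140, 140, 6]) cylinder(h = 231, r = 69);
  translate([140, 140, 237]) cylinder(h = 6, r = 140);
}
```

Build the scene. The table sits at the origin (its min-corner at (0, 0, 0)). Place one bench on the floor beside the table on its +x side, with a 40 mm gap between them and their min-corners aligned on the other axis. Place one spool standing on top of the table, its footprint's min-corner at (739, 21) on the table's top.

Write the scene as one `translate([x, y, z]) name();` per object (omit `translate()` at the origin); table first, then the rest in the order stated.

table();
translate([1185, 0, 0]) bench();
translate([739, 21, 741]) spool();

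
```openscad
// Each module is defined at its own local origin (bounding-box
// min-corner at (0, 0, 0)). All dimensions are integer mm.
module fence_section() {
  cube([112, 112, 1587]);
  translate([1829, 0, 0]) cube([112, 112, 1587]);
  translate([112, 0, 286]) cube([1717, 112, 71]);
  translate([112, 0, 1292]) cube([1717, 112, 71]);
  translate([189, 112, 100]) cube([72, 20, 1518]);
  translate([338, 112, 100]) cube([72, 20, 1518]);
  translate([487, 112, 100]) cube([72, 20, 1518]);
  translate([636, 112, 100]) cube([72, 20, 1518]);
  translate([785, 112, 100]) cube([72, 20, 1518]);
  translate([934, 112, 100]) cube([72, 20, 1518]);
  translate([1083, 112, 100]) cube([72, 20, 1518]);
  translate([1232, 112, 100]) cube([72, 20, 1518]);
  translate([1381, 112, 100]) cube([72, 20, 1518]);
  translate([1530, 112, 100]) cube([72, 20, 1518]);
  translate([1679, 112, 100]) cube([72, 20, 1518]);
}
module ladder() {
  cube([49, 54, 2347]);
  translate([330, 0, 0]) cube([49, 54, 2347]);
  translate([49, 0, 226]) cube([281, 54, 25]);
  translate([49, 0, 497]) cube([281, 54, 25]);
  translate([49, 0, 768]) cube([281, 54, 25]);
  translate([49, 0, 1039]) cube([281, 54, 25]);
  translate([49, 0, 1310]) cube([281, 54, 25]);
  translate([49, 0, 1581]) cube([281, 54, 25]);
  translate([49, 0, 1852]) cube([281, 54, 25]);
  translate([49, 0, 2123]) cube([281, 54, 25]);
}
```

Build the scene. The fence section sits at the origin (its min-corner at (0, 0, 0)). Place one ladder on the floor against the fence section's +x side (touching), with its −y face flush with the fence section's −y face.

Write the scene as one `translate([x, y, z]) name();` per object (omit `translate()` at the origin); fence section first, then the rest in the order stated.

fence_section();
translate([1941, 0, 0]) ladder();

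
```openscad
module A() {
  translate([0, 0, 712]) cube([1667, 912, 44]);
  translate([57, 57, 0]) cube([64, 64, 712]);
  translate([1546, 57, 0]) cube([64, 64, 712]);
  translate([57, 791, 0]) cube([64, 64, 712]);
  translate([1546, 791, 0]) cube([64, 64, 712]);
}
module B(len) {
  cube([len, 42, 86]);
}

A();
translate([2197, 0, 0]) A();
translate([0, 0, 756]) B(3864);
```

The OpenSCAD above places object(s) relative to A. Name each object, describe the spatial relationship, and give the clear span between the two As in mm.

A is a table. B is a beam. A beam spans the tops of two tables. The clear span between the two tables is 530 mm.

Second table starts at x = 2197; first ends at x = 1667; clear span = 2197 − 1667 = 530 mm.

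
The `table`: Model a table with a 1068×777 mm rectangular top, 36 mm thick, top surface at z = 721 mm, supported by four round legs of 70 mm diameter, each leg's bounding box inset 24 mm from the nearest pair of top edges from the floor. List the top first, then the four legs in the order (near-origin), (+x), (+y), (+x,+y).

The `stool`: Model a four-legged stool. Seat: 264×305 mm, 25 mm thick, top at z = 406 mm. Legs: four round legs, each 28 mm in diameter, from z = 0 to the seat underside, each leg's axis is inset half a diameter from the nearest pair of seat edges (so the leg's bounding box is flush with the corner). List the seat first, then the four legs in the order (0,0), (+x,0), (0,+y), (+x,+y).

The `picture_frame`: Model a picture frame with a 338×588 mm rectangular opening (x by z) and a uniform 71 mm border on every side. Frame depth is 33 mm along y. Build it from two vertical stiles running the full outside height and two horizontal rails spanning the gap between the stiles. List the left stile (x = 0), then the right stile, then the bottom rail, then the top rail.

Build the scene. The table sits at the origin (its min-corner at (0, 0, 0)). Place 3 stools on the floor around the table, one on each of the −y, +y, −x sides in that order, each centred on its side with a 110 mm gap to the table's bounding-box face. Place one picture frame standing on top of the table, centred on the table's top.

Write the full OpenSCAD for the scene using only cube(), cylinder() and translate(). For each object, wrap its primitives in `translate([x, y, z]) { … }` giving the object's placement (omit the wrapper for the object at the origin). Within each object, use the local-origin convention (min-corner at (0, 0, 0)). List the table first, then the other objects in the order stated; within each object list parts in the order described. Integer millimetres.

translate([0, 0, 685]) cube([1068, 777, 36]);
translate([59, 59, 0]) cylinder(h = 685, r = 35);
translate([1009, 59, 0]) cylinder(h = 685, r = 35);
translate([59, 718, 0]) cylinder(h = 685, r = 35);
translate([1009, 718, 0]) cylinder(h = 685, r = 35);
translate([402, -415, 0]) {
  translate([0, 0, 381]) cube([264, 305, 25]);
  translate([14, 14, 0]) cylinder(h = 381, r = 14);
  translate([250, 14, 0]) cylinder(h = 381, r = 14);
  translate([14, 291, 0]) cylinder(h = 381, r = 14);
  translate([250, 291, 0]) cylinder(h = 381, r = 14);
}
translate([402, 887, 0]) {
  translate([0, 0, 381]) cube([264, 305, 25]);
  translate([14, 14, 0]) cylinder(h = 381, r = 14);
  translate([250, 14, 0]) cylinder(h = 381, r = 14);
  translate([14, 291, 0]) cylinder(h = 381, r = 14);
  translate([250, 291, 0]) cylinder(h = 381, r = 14);
}
translate([-374, 236, 0]) {
  translate([0, 0, 381]) cube([264, 305, 25]);
  translate([14, 14, 0]) cylinder(h = 381, r = 14);
  translate([250, 14, 0]) cylinder(h = 381, r = 14);
  translate([14, 291, 0]) cylinder(h = 381, r = 14);
  translate([250, 291, 0]) cylinder(h = 381, r = 14);
}
translate([294, 372, 721]) {
  cube([71, 33, 730]);
  translate([409, 0, 0]) cube([71, 33, 730]);
  translate([71, 0, 0]) cube([338, 33, 71]);
  translate([71, 0, 659]) cube([338, 33, 71]);
}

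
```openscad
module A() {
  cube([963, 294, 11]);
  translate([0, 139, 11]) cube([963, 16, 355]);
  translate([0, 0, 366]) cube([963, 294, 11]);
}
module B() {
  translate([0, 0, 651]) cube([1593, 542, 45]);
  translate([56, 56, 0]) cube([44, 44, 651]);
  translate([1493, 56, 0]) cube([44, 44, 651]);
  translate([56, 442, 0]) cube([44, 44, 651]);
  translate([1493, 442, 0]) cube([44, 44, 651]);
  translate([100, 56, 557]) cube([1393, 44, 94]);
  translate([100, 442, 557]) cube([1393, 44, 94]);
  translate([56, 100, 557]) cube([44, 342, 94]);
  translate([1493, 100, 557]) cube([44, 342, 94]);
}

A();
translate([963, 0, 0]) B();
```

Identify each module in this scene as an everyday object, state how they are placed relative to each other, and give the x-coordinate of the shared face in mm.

The I-beam's +x face and the table's −x face are both at x = 963 mm.

A is an I-beam. B is a table. The table is against the I-beam's +x side, with their −y faces flush. The x-coordinate of the shared face is 963 mm.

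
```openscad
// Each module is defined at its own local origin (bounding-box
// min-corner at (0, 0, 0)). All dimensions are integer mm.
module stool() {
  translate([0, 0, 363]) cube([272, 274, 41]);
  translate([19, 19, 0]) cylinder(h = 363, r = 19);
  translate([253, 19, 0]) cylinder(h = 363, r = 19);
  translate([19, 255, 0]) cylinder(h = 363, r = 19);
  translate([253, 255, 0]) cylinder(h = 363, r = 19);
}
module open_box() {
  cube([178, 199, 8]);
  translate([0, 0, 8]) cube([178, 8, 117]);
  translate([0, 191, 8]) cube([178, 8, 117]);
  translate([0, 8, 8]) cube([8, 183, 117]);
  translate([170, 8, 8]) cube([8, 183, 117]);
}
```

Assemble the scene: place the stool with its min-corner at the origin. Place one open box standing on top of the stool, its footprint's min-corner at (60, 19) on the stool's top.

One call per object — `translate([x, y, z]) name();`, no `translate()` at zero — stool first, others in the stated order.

stool();
translate([60, 19, 404]) open_box();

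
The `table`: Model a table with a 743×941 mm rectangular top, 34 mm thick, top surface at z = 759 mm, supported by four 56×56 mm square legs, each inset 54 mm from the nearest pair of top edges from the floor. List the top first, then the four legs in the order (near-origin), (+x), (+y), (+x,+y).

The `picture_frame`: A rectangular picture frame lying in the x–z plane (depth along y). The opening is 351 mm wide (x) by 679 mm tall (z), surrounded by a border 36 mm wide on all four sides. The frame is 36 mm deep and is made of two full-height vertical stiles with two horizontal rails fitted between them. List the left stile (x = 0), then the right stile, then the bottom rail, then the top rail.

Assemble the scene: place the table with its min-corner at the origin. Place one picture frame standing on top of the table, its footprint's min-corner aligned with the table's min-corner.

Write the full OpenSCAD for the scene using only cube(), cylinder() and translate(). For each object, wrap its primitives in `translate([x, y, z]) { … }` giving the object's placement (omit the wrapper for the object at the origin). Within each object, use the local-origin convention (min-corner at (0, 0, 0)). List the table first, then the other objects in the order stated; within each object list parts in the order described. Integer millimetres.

translate([0, 0, 725]) cube([743, 941, 34]);
translate([54, 54, 0]) cube([56, 56, 725]);
translate([633, 54, 0]) cube([56, 56, 725]);
translate([54, 831, 0]) cube([56, 56, 725]);
translate([633, 831, 0]) cube([56, 56, 725]);
translate([0, 0, 759]) {
  cube([36, 36, 751]);
  translate([387, 0, 0]) cube([36, 36, 751]);
  translate([36, 0, 0]) cube([351, 36, 36]);
  translate([36, 0, 715]) cube([351, 36, 36]);
}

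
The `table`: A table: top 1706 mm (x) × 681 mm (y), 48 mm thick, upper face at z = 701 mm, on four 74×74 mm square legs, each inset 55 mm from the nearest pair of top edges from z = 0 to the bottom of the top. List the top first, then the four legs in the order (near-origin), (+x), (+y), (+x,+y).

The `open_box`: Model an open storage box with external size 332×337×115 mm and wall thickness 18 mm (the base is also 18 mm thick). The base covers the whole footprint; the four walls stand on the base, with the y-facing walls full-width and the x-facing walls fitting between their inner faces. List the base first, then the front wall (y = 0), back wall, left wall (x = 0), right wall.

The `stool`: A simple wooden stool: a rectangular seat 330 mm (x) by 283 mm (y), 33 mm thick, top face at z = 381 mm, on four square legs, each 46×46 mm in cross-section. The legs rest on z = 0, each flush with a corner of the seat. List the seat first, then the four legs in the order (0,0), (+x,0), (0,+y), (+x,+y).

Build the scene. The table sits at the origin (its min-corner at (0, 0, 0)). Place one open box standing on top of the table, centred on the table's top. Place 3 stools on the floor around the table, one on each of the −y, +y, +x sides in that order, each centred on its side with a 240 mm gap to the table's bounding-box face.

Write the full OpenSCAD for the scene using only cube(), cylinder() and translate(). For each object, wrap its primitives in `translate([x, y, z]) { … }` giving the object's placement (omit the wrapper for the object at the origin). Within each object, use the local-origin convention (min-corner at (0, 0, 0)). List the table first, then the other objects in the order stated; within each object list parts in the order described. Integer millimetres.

translate([0, 0, 653]) cube([1706, 681, 48]);
translate([55, 55, 0]) cube([74, 74, 653]);
translate([1577, 55, 0]) cube([74, 74, 653]);
translate([55, 552, 0]) cube([74, 74, 653]);
translate([1577, 552, 0]) cube([74, 74, 653]);
translate([687, 172, 701]) {
  cube([332, 337, 18]);
  translate([0, 0, 18]) cube([332, 18, 97]);
  translate([0, 319, 18]) cube([332, 18, 97]);
  translate([0, 18, 18]) cube([18, 301, 97]);
  translate([314, 18, 18]) cube([18, 301, 97]);
}
translate([688, -523, 0]) {
  translate([0, 0, 348]) cube([330, 283, 33]);
  cube([46, 46, 348]);
  translate([284, 0, 0]) cube([46, 46, 348]);
  translate([0, 237, 0]) cube([46, 46, 348]);
  translate([284, 237, 0]) cube([46, 46, 348]);
}
translate([688, 921, 0]) {
  translate([0, 0, 348]) cube([330, 283, 33]);
  cube([46, 46, 348]);
  translate([284, 0, 0]) cube([46, 46, 348]);
  translate([0, 237, 0]) cube([46, 46, 348]);
  translate([284, 237, 0]) cube([46, 46, 348]);
}
translate([1946, 199, 0]) {
  translate([0, 0, 348]) cube([330, 283, 33]);
  cube([46, 46, 348]);
  translate([284, 0, 0]) cube([46, 46, 348]);
  translate([0, 237, 0]) cube([46, 46, 348]);
  translate([284, 237, 0]) cube([46, 46, 348]);
}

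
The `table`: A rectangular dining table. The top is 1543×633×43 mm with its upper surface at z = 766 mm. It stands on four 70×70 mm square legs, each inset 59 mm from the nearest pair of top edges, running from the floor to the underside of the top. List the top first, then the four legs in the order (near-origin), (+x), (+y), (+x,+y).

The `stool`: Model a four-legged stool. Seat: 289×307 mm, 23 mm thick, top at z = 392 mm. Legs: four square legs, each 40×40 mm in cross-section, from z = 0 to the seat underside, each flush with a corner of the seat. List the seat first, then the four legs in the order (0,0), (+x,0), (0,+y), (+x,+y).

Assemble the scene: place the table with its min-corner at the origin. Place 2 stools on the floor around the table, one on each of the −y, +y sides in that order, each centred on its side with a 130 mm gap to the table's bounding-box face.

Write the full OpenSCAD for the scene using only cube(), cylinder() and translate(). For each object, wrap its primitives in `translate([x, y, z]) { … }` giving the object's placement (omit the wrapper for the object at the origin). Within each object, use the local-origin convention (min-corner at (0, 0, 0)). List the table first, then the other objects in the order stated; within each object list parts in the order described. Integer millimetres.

translate([0, 0, 723]) cube([1543, 633, 43]);
translate([59, 59, 0]) cube([70, 70, 723]);
translate([1414, 59, 0]) cube([70, 70, 723]);
translate([59, 504, 0]) cube([70, 70, 723]);
translate([1414, 504, 0]) cube([70, 70, 723]);
translate([627, -437, 0]) {
  translate([0, 0, 369]) cube([289, 307, 23]);
  cube([40, 40, 369]);
  translate([249, 0, 0]) cube([40, 40, 369]);
  translate([0, 267, 0]) cube([40, 40, 369]);
  translate([249, 267, 0]) cube([40, 40, 369]);
}
translate([627, 763, 0]) {
  translate([0, 0, 369]) cube([289, 307, 23]);
  cube([40, 40, 369]);
  translate([249, 0, 0]) cube([40, 40, 369]);
  translate([0, 267, 0]) cube([40, 40, 369]);
  translate([249, 267, 0]) cube([40, 40, 369]);
}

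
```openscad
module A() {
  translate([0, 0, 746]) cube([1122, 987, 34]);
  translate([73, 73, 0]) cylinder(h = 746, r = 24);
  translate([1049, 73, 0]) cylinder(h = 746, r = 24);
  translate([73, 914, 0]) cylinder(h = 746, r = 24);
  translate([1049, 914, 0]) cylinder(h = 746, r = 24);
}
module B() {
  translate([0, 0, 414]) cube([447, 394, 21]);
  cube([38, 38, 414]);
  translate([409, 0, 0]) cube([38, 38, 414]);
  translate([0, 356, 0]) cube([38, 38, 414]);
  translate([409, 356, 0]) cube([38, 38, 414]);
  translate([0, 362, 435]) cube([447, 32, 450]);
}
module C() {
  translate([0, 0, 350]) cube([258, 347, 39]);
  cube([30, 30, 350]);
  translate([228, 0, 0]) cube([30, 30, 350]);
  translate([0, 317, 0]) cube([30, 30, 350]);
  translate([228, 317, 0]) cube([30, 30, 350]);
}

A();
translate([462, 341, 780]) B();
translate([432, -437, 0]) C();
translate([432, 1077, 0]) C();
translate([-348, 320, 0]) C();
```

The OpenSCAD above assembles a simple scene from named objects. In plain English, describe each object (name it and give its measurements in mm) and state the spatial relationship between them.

A is a table: top 1122 mm (x) × 987 mm (y), 34 mm thick, upper face at z = 780 mm, on four round legs of 48 mm diameter, each leg's bounding box inset 49 mm from the nearest pair of top edges, running from z = 0 to the bottom of the top.

B is a chair. The seat is a 447×394×21 mm slab with its top at z = 435 mm, on four 38×38 mm corner legs (flush with the seat edges, standing on z = 0). A flat backrest 32 mm thick, 450 mm tall, spans the full seat width and rises from the seat top along its +y edge, rear face flush with the rear of the seat.

C is a simple wooden stool: a rectangular seat 258 mm (x) by 347 mm (y), 39 mm thick, top face at z = 389 mm, on four square legs, each 30×30 mm in cross-section. The legs rest on z = 0, each flush with a corner of the seat.

The chair is on top of the table. Three stools sit around the table at the −y, +y, −x sides.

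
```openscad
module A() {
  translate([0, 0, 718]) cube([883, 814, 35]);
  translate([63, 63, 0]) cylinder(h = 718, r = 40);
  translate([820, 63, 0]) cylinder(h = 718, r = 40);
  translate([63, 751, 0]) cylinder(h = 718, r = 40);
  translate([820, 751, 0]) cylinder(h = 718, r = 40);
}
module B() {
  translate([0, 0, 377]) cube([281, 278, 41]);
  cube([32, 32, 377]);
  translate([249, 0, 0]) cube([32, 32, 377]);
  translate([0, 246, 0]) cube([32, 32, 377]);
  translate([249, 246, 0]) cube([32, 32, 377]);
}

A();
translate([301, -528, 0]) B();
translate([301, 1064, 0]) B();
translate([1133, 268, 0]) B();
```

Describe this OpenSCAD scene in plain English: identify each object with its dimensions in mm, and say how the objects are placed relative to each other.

A is a table: top 883 mm (x) × 814 mm (y), 35 mm thick, upper face at z = 753 mm, on four round legs of 80 mm diameter, each leg's bounding box inset 23 mm from the nearest pair of top edges, running from z = 0 to the bottom of the top.

B is a simple wooden stool: a rectangular seat 281 mm (x) by 278 mm (y), 41 mm thick, top face at z = 418 mm, on four square legs, each 32×32 mm in cross-section. The legs rest on z = 0, each flush with a corner of the seat.

Three stools sit around the table at the −y, +y, +x sides.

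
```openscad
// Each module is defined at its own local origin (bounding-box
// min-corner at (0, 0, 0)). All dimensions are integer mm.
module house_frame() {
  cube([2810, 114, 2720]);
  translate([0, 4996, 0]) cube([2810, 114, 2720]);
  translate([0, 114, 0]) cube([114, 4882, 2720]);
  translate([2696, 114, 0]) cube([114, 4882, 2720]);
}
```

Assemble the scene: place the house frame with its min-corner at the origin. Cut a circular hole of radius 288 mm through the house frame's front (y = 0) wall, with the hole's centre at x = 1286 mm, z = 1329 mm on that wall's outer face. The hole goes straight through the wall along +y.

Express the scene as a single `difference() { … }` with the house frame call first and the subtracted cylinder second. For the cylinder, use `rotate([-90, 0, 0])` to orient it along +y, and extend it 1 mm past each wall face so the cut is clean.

difference() {
  house_frame();
  translate([1286, -1, 1329]) rotate([-90, 0, 0]) cylinder(h = 116, r = 288);
}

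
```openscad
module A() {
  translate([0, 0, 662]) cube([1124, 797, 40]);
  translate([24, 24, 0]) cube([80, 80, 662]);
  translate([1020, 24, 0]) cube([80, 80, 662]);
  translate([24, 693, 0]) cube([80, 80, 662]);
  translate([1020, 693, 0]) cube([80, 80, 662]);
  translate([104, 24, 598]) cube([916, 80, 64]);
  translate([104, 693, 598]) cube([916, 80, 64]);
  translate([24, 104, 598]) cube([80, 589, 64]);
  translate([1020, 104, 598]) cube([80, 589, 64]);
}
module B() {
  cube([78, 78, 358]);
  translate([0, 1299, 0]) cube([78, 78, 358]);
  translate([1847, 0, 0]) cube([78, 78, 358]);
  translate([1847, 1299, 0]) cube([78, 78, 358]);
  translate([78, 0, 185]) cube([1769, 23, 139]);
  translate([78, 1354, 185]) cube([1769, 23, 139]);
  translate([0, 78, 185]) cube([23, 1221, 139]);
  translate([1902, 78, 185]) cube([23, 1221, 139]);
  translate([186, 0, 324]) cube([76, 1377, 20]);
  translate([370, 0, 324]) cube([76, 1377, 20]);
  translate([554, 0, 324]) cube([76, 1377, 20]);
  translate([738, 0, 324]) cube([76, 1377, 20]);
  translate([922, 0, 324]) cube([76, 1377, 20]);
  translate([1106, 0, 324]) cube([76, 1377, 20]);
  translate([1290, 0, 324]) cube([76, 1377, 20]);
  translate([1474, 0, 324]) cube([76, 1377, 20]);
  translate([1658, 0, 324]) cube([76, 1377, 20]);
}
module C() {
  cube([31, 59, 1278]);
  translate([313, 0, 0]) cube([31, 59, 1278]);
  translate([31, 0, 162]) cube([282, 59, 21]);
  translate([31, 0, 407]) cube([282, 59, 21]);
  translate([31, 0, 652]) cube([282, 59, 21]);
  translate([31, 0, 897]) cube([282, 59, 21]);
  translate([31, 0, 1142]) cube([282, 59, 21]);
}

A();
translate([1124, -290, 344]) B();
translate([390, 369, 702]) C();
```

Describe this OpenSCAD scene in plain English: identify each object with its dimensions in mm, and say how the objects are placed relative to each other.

A is a table: top 1124 mm (x) × 797 mm (y), 40 mm thick, upper face at z = 702 mm, on four 80×80 mm square legs, each inset 24 mm from the nearest pair of top edges, running from z = 0 to the bottom of the top. Four apron rails, 80 mm thick and 64 mm tall, run between adjacent legs with their top edges flush with the underside of the top and their outer faces flush with the legs' outer faces.

B is a bed frame 1925 mm long (x) by 1377 mm wide (y). Four 78×78 mm corner posts, 358 mm tall, at the corners of the footprint. Four rails of 23 mm thickness and 139 mm height run between adjacent posts with their undersides at z = 185 mm, their outer faces flush with the outside of the frame (the two x-running rails run between the posts' inner faces; the two y-running rails run between the posts' inner faces). 9 slats, each 76 mm wide (x) and 20 mm thick, lie across the top of the two x-running rails, running the full 1377 mm width of the frame in y; the slats are evenly spaced along x between the inner faces of the end posts with equal gaps (rounded down to the nearest mm) at the −x end and between each pair — any rounding remainder accumulates at the +x end.

C is a wooden ladder with two side rails of 31×59 mm section and 1278 mm height, set 344 mm apart overall. Between them run 5 rectangular rungs (59 mm deep, 21 mm thick), front faces flush with the rails' −y face. The bottom of the first rung is 162 mm above the floor and each subsequent rung is 245 mm higher than the one below.

The bed frame is beside the table with their tops flush at z = 702. The ladder is on top of the table, centred.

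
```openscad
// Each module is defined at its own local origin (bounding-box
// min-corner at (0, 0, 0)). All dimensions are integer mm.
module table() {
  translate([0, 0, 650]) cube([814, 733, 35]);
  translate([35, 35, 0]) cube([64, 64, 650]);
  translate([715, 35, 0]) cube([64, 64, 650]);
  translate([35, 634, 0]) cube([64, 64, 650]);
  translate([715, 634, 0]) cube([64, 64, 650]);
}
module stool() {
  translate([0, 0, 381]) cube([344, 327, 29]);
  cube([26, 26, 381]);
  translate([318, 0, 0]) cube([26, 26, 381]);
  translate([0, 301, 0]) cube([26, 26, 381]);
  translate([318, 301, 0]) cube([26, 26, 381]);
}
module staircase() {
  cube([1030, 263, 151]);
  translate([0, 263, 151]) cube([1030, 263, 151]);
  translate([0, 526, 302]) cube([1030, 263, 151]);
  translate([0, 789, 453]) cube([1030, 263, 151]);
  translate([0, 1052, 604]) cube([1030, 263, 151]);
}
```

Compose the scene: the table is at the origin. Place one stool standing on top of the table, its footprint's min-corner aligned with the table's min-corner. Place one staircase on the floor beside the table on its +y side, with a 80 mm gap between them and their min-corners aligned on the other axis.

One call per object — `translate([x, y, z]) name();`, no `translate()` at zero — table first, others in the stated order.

table();
translate([0, 0, 685]) stool();
translate([0, 813, 0]) staircase();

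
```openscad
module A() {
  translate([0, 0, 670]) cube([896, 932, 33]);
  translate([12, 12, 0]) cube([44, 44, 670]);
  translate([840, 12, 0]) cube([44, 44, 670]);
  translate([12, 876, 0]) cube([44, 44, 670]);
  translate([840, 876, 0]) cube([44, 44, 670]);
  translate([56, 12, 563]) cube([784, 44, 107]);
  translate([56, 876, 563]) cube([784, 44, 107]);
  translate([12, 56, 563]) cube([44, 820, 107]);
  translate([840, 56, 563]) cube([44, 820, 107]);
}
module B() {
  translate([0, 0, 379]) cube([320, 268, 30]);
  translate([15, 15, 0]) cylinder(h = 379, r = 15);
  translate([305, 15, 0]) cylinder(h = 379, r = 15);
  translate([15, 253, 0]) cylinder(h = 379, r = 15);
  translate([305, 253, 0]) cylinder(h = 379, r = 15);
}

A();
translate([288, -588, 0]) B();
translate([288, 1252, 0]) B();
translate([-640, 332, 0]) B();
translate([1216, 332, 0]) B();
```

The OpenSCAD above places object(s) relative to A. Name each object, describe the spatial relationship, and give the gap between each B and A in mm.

Each stool's nearest face is 320 mm from the table's bounding box.

A is a table. B is a stool. Four stools sit around the table at the −y, +y, −x, +x sides. The gap between each stool and the table is 320 mm.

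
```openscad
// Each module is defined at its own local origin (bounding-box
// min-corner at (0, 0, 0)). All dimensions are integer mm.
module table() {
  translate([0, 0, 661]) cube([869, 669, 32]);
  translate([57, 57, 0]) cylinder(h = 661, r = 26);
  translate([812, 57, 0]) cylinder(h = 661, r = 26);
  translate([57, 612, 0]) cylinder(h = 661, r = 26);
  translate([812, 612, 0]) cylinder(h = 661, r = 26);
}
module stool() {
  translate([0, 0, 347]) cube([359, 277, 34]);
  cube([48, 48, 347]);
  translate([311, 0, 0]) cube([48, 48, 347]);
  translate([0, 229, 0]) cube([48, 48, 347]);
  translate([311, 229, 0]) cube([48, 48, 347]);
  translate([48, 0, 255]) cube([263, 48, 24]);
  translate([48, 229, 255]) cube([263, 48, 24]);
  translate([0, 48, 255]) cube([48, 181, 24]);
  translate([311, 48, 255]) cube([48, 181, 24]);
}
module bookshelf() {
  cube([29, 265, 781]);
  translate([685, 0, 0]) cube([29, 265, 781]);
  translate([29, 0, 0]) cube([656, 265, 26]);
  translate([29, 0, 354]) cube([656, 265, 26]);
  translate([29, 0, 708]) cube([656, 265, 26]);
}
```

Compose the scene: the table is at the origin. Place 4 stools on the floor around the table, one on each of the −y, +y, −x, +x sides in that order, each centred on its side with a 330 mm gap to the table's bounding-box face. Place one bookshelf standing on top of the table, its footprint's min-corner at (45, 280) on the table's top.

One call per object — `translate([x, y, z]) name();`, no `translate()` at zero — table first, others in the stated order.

table();
translate([255, -607, 0]) stool();
translate([255, 999, 0]) stool();
translate([-689, 196, 0]) stool();
translate([1199, 196, 0]) stool();
translate([45, 280, 693]) bookshelf();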